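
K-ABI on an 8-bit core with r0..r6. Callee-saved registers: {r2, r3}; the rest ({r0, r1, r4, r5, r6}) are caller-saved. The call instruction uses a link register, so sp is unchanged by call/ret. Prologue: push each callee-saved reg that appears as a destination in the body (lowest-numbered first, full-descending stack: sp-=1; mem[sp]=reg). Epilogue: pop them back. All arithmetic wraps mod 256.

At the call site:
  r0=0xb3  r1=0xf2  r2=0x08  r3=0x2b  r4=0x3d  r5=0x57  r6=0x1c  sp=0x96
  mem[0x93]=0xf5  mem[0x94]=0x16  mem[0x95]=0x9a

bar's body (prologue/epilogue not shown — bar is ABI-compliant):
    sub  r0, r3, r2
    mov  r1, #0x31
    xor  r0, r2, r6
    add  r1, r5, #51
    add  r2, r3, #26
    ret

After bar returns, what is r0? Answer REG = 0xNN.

prologue: push r2 -> mem[0x95]=0x08, sp=0x95
body[0] sub  r0, r3, r2 -> r0=0x23
body[1] mov  r1, #0x31 -> r1=0x31
body[2] xor  r0, r2, r6 -> r0=0x14
body[3] add  r1, r5, #51 -> r1=0x8a
body[4] add  r2, r3, #26 -> r2=0x45
epilogue: pop r2=0x08, sp=0x96
r0 is caller-saved -> body value

REG = 0x14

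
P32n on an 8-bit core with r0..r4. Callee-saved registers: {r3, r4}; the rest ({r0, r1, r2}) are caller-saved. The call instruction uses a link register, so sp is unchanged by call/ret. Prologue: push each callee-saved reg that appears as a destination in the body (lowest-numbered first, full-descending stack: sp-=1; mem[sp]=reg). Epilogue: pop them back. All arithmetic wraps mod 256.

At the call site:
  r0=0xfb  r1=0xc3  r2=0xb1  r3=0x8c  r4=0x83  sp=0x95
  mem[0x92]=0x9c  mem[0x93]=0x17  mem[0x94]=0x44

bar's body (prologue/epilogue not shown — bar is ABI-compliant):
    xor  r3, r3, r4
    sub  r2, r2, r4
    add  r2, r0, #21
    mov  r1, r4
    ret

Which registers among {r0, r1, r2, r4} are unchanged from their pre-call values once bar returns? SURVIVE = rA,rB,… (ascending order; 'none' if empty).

prologue: push r3 → mem[0x94]=0x8c, sp=0x94
body[0] xor  r3, r3, r4 → r3=0x0f
body[1] sub  r2, r2, r4 → r2=0x2e
body[2] add  r2, r0, #21 → r2=0x10
body[3] mov  r1, r4 → r1=0x83
epilogue: pop r3=0x8c, sp=0x95
r0: caller-saved, written=False
r1: caller-saved, written=True
r2: caller-saved, written=True
r4: callee-saved, written=False

SURVIVE = r0,r4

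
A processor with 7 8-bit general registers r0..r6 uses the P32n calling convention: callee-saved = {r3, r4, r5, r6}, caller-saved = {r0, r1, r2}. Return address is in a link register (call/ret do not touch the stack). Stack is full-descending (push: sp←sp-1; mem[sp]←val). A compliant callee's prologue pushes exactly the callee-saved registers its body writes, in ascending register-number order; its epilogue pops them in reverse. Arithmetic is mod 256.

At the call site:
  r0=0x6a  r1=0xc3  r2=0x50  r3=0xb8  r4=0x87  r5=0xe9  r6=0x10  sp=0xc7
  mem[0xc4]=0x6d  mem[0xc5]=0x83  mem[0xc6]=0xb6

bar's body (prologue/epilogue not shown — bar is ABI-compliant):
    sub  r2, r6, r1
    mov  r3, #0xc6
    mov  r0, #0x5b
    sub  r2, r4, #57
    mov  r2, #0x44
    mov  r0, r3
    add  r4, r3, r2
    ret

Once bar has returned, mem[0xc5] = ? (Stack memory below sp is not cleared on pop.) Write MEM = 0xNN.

MEM = 0x87

prologue: push r3 -> mem[0xc6]=0xb8, sp=0xc6
prologue: push r4 -> mem[0xc5]=0x87, sp=0xc5
body[0] sub  r2, r6, r1 -> r2=0x4d
body[1] mov  r3, #0xc6 -> r3=0xc6
body[2] mov  r0, #0x5b -> r0=0x5b
body[3] sub  r2, r4, #57 -> r2=0x4e
body[4] mov  r2, #0x44 -> r2=0x44
body[5] mov  r0, r3 -> r0=0xc6
body[6] add  r4, r3, r2 -> r4=0x0a
epilogue: pop r4=0x87, sp=0xc6
epilogue: pop r3=0xb8, sp=0xc7
prologue pushed ['r3', 'r4'] at ['0xc6', '0xc5']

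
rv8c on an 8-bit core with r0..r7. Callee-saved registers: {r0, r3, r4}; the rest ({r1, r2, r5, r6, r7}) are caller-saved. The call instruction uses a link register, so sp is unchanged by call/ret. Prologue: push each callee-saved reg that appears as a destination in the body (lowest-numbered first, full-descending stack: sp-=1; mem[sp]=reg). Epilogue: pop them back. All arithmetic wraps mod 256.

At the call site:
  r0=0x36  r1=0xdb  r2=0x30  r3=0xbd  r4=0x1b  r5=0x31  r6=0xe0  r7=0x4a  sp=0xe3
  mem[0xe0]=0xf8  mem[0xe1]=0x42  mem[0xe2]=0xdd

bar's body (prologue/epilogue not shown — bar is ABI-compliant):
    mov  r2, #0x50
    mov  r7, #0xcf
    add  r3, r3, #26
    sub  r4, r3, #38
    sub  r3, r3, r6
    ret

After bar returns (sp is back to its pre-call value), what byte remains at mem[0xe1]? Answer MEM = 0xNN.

prologue: push r3 -> mem[0xe2]=0xbd, sp=0xe2
prologue: push r4 -> mem[0xe1]=0x1b, sp=0xe1
body[0] mov  r2, #0x50 -> r2=0x50
body[1] mov  r7, #0xcf -> r7=0xcf
body[2] add  r3, r3, #26 -> r3=0xd7
body[3] sub  r4, r3, #38 -> r4=0xb1
body[4] sub  r3, r3, r6 -> r3=0xf7
epilogue: pop r4=0x1b, sp=0xe2
epilogue: pop r3=0xbd, sp=0xe3
prologue pushed ['r3', 'r4'] at ['0xe2', '0xe1']

MEM = 0x1b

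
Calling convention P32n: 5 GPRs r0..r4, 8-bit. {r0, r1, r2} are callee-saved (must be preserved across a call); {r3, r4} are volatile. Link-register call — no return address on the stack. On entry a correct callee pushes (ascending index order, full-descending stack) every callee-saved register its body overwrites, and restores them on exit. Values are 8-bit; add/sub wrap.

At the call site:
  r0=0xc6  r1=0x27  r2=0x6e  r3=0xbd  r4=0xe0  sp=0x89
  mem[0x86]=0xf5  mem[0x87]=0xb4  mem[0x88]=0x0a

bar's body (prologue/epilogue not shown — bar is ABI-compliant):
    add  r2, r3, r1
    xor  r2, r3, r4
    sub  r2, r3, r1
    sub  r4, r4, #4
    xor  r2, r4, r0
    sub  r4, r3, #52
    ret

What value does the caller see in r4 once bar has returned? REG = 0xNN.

prologue: push r2 → mem[0x88]=0x6e, sp=0x88
body[0] add  r2, r3, r1 → r2=0xe4
body[1] xor  r2, r3, r4 → r2=0x5d
body[2] sub  r2, r3, r1 → r2=0x96
body[3] sub  r4, r4, #4 → r4=0xdc
body[4] xor  r2, r4, r0 → r2=0x1a
body[5] sub  r4, r3, #52 → r4=0x89
epilogue: pop r2=0x6e, sp=0x89
r4 is caller-saved → body value

REG = 0x89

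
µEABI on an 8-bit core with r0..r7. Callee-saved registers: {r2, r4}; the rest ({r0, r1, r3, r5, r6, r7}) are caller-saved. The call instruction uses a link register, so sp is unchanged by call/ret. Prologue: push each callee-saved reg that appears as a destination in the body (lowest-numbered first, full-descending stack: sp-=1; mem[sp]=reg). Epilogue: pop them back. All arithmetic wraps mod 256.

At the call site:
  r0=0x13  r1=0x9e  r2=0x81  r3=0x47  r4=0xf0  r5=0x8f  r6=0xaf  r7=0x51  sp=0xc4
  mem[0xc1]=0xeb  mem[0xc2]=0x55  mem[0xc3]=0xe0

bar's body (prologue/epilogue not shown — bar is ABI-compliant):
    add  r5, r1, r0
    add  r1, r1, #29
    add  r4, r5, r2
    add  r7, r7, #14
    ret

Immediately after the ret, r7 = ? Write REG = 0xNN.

prologue: push r4 → mem[0xc3]=0xf0, sp=0xc3
body[0] add  r5, r1, r0 → r5=0xb1
body[1] add  r1, r1, #29 → r1=0xbb
body[2] add  r4, r5, r2 → r4=0x32
body[3] add  r7, r7, #14 → r7=0x5f
epilogue: pop r4=0xf0, sp=0xc4
r7 is caller-saved → body value

REG = 0x5f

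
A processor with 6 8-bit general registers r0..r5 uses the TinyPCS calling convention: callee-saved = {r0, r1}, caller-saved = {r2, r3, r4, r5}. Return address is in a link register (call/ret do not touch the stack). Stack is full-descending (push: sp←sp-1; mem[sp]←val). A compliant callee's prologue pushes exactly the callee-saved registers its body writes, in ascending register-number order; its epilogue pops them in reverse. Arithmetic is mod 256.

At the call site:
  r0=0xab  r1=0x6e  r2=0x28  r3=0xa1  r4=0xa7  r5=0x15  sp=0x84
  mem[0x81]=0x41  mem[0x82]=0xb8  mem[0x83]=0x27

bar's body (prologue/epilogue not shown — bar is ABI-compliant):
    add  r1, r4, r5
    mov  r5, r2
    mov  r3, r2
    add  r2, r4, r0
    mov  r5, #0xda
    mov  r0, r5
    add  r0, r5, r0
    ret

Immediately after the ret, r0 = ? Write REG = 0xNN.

prologue: push r0 → mem[0x83]=0xab, sp=0x83
prologue: push r1 → mem[0x82]=0x6e, sp=0x82
body[0] add  r1, r4, r5 → r1=0xbc
body[1] mov  r5, r2 → r5=0x28
body[2] mov  r3, r2 → r3=0x28
body[3] add  r2, r4, r0 → r2=0x52
body[4] mov  r5, #0xda → r5=0xda
body[5] mov  r0, r5 → r0=0xda
body[6] add  r0, r5, r0 → r0=0xb4
epilogue: pop r1=0x6e, sp=0x83
epilogue: pop r0=0xab, sp=0x84
r0 is callee-saved → restored

REG = 0xab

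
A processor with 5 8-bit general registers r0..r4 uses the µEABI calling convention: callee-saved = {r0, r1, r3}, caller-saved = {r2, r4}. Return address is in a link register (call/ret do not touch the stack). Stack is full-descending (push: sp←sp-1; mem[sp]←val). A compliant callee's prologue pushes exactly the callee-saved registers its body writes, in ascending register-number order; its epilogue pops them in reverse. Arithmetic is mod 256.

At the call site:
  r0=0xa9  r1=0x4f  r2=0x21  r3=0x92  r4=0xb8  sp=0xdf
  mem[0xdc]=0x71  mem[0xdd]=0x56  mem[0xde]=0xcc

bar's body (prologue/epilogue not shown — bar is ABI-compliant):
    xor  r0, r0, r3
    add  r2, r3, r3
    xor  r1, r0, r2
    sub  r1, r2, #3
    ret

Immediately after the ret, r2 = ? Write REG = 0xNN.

prologue: push r0 → mem[0xde]=0xa9, sp=0xde
prologue: push r1 → mem[0xdd]=0x4f, sp=0xdd
body[0] xor  r0, r0, r3 → r0=0x3b
body[1] add  r2, r3, r3 → r2=0x24
body[2] xor  r1, r0, r2 → r1=0x1f
body[3] sub  r1, r2, #3 → r1=0x21
epilogue: pop r1=0x4f, sp=0xde
epilogue: pop r0=0xa9, sp=0xdf
r2 is caller-saved → body value

REG = 0x24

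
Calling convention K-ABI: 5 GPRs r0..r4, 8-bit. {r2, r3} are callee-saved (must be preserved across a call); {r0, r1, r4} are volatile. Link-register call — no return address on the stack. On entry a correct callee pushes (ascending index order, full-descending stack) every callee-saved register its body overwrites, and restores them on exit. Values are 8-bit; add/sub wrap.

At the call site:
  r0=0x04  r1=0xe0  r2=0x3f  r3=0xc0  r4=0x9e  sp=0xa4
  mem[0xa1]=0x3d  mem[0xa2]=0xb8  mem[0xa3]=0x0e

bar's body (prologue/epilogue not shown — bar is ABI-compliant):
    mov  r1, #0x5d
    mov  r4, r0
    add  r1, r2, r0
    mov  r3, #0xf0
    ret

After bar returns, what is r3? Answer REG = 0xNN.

REG = 0xc0

prologue: push r3 -> mem[0xa3]=0xc0, sp=0xa3
body[0] mov  r1, #0x5d -> r1=0x5d
body[1] mov  r4, r0 -> r4=0x04
body[2] add  r1, r2, r0 -> r1=0x43
body[3] mov  r3, #0xf0 -> r3=0xf0
epilogue: pop r3=0xc0, sp=0xa4
r3 is callee-saved -> restored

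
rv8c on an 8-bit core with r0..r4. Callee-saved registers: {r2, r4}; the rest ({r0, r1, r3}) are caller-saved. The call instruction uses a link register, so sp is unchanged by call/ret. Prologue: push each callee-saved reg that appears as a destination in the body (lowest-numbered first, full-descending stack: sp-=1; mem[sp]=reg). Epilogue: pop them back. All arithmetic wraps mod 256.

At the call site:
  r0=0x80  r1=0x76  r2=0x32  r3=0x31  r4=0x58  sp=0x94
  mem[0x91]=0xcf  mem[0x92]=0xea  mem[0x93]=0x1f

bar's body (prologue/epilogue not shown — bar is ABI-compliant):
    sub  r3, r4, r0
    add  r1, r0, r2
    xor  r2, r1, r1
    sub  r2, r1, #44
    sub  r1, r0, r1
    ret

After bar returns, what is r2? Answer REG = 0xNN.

REG = 0x32

prologue: push r2 -> mem[0x93]=0x32, sp=0x93
body[0] sub  r3, r4, r0 -> r3=0xd8
body[1] add  r1, r0, r2 -> r1=0xb2
body[2] xor  r2, r1, r1 -> r2=0x00
body[3] sub  r2, r1, #44 -> r2=0x86
body[4] sub  r1, r0, r1 -> r1=0xce
epilogue: pop r2=0x32, sp=0x94
r2 is callee-saved -> restored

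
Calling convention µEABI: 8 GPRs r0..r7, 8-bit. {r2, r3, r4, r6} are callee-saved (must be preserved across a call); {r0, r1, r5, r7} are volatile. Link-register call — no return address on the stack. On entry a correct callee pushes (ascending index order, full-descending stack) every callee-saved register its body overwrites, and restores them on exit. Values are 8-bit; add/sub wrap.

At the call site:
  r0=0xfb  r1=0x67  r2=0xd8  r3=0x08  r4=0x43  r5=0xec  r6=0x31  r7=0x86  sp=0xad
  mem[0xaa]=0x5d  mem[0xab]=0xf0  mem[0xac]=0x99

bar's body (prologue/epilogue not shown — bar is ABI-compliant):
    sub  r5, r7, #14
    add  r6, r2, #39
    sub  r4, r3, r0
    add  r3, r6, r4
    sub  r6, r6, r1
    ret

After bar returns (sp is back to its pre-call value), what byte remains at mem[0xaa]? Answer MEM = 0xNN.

MEM = 0x31

prologue: push r3 -> mem[0xac]=0x08, sp=0xac
prologue: push r4 -> mem[0xab]=0x43, sp=0xab
prologue: push r6 -> mem[0xaa]=0x31, sp=0xaa
body[0] sub  r5, r7, #14 -> r5=0x78
body[1] add  r6, r2, #39 -> r6=0xff
body[2] sub  r4, r3, r0 -> r4=0x0d
body[3] add  r3, r6, r4 -> r3=0x0c
body[4] sub  r6, r6, r1 -> r6=0x98
epilogue: pop r6=0x31, sp=0xab
epilogue: pop r4=0x43, sp=0xac
epilogue: pop r3=0x08, sp=0xad
prologue pushed ['r3', 'r4', 'r6'] at ['0xac', '0xab', '0xaa']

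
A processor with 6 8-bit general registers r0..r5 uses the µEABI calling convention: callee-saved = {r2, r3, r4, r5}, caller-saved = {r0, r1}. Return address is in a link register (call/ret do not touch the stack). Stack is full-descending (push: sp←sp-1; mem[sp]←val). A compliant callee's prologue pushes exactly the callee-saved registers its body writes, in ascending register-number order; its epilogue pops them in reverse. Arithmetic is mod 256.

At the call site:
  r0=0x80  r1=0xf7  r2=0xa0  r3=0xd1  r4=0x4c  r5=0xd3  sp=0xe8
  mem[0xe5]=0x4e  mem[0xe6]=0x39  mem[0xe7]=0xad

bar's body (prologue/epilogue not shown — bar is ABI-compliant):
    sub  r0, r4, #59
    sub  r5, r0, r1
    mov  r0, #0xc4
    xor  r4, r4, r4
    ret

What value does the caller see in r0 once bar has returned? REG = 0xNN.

REG = 0xc4

prologue: push r4 -> mem[0xe7]=0x4c, sp=0xe7
prologue: push r5 -> mem[0xe6]=0xd3, sp=0xe6
body[0] sub  r0, r4, #59 -> r0=0x11
body[1] sub  r5, r0, r1 -> r5=0x1a
body[2] mov  r0, #0xc4 -> r0=0xc4
body[3] xor  r4, r4, r4 -> r4=0x00
epilogue: pop r5=0xd3, sp=0xe7
epilogue: pop r4=0x4c, sp=0xe8
r0 is caller-saved -> body value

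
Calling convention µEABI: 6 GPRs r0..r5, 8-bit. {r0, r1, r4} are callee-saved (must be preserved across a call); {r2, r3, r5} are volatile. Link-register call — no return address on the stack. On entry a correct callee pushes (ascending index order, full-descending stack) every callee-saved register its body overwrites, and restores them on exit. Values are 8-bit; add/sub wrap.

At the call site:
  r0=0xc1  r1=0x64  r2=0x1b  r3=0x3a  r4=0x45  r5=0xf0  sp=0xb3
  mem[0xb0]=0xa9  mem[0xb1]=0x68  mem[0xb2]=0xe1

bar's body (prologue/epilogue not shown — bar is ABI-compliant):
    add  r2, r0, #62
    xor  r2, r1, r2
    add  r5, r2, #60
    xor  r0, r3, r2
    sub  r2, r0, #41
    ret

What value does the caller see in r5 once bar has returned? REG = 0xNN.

prologue: push r0 → mem[0xb2]=0xc1, sp=0xb2
body[0] add  r2, r0, #62 → r2=0xff
body[1] xor  r2, r1, r2 → r2=0x9b
body[2] add  r5, r2, #60 → r5=0xd7
body[3] xor  r0, r3, r2 → r0=0xa1
body[4] sub  r2, r0, #41 → r2=0x78
epilogue: pop r0=0xc1, sp=0xb3
r5 is caller-saved → body value

REG = 0xd7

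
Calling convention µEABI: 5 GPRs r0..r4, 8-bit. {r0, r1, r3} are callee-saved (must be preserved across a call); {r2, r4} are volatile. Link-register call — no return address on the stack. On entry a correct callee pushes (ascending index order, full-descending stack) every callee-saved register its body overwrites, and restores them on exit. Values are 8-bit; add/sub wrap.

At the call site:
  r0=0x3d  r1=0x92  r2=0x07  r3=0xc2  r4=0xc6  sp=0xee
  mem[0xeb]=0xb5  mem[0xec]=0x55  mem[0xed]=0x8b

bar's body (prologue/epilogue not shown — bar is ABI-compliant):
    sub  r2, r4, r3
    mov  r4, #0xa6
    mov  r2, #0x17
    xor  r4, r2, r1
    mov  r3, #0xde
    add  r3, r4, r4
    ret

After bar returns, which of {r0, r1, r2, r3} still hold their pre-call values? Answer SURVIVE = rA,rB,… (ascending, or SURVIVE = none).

SURVIVE = r0,r1,r3

prologue: push r3 -> mem[0xed]=0xc2, sp=0xed
body[0] sub  r2, r4, r3 -> r2=0x04
body[1] mov  r4, #0xa6 -> r4=0xa6
body[2] mov  r2, #0x17 -> r2=0x17
body[3] xor  r4, r2, r1 -> r4=0x85
body[4] mov  r3, #0xde -> r3=0xde
body[5] add  r3, r4, r4 -> r3=0x0a
epilogue: pop r3=0xc2, sp=0xee
r0: callee-saved, written=False
r1: callee-saved, written=False
r2: caller-saved, written=True
r3: callee-saved, written=True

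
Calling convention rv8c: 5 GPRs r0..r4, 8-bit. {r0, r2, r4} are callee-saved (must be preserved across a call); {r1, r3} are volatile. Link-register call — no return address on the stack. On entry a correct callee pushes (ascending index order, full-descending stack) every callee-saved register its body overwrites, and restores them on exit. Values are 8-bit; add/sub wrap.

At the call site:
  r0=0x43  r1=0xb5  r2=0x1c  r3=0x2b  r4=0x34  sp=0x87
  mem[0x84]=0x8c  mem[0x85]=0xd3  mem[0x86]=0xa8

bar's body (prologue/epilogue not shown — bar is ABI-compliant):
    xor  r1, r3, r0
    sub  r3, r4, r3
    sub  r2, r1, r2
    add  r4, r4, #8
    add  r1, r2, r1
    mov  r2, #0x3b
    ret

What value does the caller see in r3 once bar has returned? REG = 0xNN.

REG = 0x09

prologue: push r2 → mem[0x86]=0x1c, sp=0x86
prologue: push r4 → mem[0x85]=0x34, sp=0x85
body[0] xor  r1, r3, r0 → r1=0x68
body[1] sub  r3, r4, r3 → r3=0x09
body[2] sub  r2, r1, r2 → r2=0x4c
body[3] add  r4, r4, #8 → r4=0x3c
body[4] add  r1, r2, r1 → r1=0xb4
body[5] mov  r2, #0x3b → r2=0x3b
epilogue: pop r4=0x34, sp=0x86
epilogue: pop r2=0x1c, sp=0x87
r3 is caller-saved → body value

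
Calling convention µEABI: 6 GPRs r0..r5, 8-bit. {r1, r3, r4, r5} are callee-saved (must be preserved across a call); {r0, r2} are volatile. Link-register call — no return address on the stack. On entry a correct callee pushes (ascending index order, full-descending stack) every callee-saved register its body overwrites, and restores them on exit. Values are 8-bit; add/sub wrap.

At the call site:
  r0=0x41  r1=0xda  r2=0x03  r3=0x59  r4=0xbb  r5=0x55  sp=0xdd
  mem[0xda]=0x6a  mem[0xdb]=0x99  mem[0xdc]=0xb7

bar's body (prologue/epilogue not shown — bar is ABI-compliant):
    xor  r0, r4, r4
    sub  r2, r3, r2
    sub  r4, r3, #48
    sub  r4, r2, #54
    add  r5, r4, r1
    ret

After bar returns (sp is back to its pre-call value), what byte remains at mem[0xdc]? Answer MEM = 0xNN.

MEM = 0xbb

prologue: push r4 -> mem[0xdc]=0xbb, sp=0xdc
prologue: push r5 -> mem[0xdb]=0x55, sp=0xdb
body[0] xor  r0, r4, r4 -> r0=0x00
body[1] sub  r2, r3, r2 -> r2=0x56
body[2] sub  r4, r3, #48 -> r4=0x29
body[3] sub  r4, r2, #54 -> r4=0x20
body[4] add  r5, r4, r1 -> r5=0xfa
epilogue: pop r5=0x55, sp=0xdc
epilogue: pop r4=0xbb, sp=0xdd
prologue pushed ['r4', 'r5'] at ['0xdc', '0xdb']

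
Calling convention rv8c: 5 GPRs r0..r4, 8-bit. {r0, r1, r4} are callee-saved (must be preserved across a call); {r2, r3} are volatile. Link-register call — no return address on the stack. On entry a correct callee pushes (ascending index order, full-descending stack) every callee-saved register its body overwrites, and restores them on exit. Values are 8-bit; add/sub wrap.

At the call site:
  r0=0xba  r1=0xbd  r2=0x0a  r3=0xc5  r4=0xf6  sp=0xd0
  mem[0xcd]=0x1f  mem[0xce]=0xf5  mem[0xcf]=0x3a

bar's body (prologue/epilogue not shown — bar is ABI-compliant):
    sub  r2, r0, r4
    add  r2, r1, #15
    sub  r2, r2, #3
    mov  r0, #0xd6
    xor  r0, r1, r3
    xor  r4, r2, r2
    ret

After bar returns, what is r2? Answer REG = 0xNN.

prologue: push r0 → mem[0xcf]=0xba, sp=0xcf
prologue: push r4 → mem[0xce]=0xf6, sp=0xce
body[0] sub  r2, r0, r4 → r2=0xc4
body[1] add  r2, r1, #15 → r2=0xcc
body[2] sub  r2, r2, #3 → r2=0xc9
body[3] mov  r0, #0xd6 → r0=0xd6
body[4] xor  r0, r1, r3 → r0=0x78
body[5] xor  r4, r2, r2 → r4=0x00
epilogue: pop r4=0xf6, sp=0xcf
epilogue: pop r0=0xba, sp=0xd0
r2 is caller-saved → body value

REG = 0xc9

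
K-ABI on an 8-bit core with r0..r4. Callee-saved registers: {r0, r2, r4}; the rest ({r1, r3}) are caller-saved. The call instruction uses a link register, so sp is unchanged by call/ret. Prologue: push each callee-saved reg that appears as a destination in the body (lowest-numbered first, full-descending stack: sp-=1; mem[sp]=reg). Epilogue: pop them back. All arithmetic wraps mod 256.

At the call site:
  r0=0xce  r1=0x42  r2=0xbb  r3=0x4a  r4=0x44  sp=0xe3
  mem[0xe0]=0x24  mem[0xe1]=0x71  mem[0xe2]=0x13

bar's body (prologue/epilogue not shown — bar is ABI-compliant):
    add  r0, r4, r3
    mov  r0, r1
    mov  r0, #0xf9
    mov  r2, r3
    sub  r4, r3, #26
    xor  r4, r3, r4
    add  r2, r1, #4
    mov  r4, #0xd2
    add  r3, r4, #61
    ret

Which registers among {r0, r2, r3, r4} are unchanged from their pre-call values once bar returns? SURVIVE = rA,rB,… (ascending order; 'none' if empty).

prologue: push r0 → mem[0xe2]=0xce, sp=0xe2
prologue: push r2 → mem[0xe1]=0xbb, sp=0xe1
prologue: push r4 → mem[0xe0]=0x44, sp=0xe0
body[0] add  r0, r4, r3 → r0=0x8e
body[1] mov  r0, r1 → r0=0x42
body[2] mov  r0, #0xf9 → r0=0xf9
body[3] mov  r2, r3 → r2=0x4a
body[4] sub  r4, r3, #26 → r4=0x30
body[5] xor  r4, r3, r4 → r4=0x7a
body[6] add  r2, r1, #4 → r2=0x46
body[7] mov  r4, #0xd2 → r4=0xd2
body[8] add  r3, r4, #61 → r3=0x0f
epilogue: pop r4=0x44, sp=0xe1
epilogue: pop r2=0xbb, sp=0xe2
epilogue: pop r0=0xce, sp=0xe3
r0: callee-saved, written=True
r2: callee-saved, written=True
r3: caller-saved, written=True
r4: callee-saved, written=True

SURVIVE = r0,r2,r4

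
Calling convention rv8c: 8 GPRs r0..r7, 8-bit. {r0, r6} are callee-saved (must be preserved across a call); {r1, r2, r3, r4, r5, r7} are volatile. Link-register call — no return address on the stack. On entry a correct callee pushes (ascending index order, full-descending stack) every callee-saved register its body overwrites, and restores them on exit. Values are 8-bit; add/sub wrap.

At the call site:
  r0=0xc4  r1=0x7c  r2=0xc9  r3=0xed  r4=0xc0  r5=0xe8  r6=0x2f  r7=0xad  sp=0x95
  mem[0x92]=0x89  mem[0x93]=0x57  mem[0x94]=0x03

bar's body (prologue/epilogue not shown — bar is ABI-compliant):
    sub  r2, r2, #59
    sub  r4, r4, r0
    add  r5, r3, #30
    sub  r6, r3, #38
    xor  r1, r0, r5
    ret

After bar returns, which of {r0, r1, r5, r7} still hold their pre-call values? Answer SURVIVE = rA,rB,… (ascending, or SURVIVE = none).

SURVIVE = r0,r7

prologue: push r6 -> mem[0x94]=0x2f, sp=0x94
body[0] sub  r2, r2, #59 -> r2=0x8e
body[1] sub  r4, r4, r0 -> r4=0xfc
body[2] add  r5, r3, #30 -> r5=0x0b
body[3] sub  r6, r3, #38 -> r6=0xc7
body[4] xor  r1, r0, r5 -> r1=0xcf
epilogue: pop r6=0x2f, sp=0x95
r0: callee-saved, written=False
r1: caller-saved, written=True
r5: caller-saved, written=True
r7: caller-saved, written=False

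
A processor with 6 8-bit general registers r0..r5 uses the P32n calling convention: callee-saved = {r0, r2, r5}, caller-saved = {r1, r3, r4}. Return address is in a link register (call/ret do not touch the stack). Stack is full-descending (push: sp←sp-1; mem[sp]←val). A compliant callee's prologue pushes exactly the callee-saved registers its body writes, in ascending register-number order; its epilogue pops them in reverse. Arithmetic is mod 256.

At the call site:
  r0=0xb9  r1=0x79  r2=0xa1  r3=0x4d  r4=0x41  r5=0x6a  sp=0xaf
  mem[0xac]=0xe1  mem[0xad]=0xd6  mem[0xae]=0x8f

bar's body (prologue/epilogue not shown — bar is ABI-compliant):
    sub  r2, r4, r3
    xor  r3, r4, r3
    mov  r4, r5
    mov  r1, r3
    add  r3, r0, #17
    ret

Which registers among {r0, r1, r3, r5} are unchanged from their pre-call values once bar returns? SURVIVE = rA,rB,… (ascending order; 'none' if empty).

prologue: push r2 → mem[0xae]=0xa1, sp=0xae
body[0] sub  r2, r4, r3 → r2=0xf4
body[1] xor  r3, r4, r3 → r3=0x0c
body[2] mov  r4, r5 → r4=0x6a
body[3] mov  r1, r3 → r1=0x0c
body[4] add  r3, r0, #17 → r3=0xca
epilogue: pop r2=0xa1, sp=0xaf
r0: callee-saved, written=False
r1: caller-saved, written=True
r3: caller-saved, written=True
r5: callee-saved, written=False

SURVIVE = r0,r5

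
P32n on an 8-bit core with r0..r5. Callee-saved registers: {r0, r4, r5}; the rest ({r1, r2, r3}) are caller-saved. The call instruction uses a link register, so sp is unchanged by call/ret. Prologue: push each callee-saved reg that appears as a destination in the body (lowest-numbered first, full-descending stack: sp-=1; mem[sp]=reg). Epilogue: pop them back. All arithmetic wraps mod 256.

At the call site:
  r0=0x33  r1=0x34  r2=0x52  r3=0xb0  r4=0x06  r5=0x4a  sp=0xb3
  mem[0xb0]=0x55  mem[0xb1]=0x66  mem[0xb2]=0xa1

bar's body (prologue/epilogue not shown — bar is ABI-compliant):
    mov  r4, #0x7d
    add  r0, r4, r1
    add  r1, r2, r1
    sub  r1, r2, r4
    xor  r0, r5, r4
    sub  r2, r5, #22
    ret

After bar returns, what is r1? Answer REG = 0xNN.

REG = 0xd5

prologue: push r0 -> mem[0xb2]=0x33, sp=0xb2
prologue: push r4 -> mem[0xb1]=0x06, sp=0xb1
body[0] mov  r4, #0x7d -> r4=0x7d
body[1] add  r0, r4, r1 -> r0=0xb1
body[2] add  r1, r2, r1 -> r1=0x86
body[3] sub  r1, r2, r4 -> r1=0xd5
body[4] xor  r0, r5, r4 -> r0=0x37
body[5] sub  r2, r5, #22 -> r2=0x34
epilogue: pop r4=0x06, sp=0xb2
epilogue: pop r0=0x33, sp=0xb3
r1 is caller-saved -> body value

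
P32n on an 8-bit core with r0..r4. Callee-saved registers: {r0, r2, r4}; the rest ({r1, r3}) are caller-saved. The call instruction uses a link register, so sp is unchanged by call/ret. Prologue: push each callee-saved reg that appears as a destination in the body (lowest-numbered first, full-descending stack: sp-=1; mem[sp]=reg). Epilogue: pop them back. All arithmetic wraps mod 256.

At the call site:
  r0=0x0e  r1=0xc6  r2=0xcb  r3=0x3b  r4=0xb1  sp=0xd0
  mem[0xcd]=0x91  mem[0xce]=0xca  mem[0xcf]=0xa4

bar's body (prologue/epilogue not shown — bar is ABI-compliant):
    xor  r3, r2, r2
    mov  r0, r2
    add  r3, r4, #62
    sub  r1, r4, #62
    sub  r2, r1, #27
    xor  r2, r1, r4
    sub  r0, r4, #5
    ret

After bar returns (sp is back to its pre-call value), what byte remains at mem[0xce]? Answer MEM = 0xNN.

prologue: push r0 -> mem[0xcf]=0x0e, sp=0xcf
prologue: push r2 -> mem[0xce]=0xcb, sp=0xce
body[0] xor  r3, r2, r2 -> r3=0x00
body[1] mov  r0, r2 -> r0=0xcb
body[2] add  r3, r4, #62 -> r3=0xef
body[3] sub  r1, r4, #62 -> r1=0x73
body[4] sub  r2, r1, #27 -> r2=0x58
body[5] xor  r2, r1, r4 -> r2=0xc2
body[6] sub  r0, r4, #5 -> r0=0xac
epilogue: pop r2=0xcb, sp=0xcf
epilogue: pop r0=0x0e, sp=0xd0
prologue pushed ['r0', 'r2'] at ['0xcf', '0xce']

MEM = 0xcb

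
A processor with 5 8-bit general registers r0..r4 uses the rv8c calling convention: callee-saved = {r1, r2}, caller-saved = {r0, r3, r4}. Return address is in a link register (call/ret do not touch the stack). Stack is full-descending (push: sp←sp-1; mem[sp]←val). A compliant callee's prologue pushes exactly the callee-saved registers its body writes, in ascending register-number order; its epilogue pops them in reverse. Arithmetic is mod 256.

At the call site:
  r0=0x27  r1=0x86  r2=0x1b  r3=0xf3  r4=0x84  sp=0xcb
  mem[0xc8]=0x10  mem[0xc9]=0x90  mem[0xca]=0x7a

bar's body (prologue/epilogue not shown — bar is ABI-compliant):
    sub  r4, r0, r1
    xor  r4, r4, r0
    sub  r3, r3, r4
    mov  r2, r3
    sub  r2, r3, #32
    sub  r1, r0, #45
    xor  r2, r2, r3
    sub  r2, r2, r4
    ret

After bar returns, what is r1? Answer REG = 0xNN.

prologue: push r1 → mem[0xca]=0x86, sp=0xca
prologue: push r2 → mem[0xc9]=0x1b, sp=0xc9
body[0] sub  r4, r0, r1 → r4=0xa1
body[1] xor  r4, r4, r0 → r4=0x86
body[2] sub  r3, r3, r4 → r3=0x6d
body[3] mov  r2, r3 → r2=0x6d
body[4] sub  r2, r3, #32 → r2=0x4d
body[5] sub  r1, r0, #45 → r1=0xfa
body[6] xor  r2, r2, r3 → r2=0x20
body[7] sub  r2, r2, r4 → r2=0x9a
epilogue: pop r2=0x1b, sp=0xca
epilogue: pop r1=0x86, sp=0xcb
r1 is callee-saved → restored

REG = 0x86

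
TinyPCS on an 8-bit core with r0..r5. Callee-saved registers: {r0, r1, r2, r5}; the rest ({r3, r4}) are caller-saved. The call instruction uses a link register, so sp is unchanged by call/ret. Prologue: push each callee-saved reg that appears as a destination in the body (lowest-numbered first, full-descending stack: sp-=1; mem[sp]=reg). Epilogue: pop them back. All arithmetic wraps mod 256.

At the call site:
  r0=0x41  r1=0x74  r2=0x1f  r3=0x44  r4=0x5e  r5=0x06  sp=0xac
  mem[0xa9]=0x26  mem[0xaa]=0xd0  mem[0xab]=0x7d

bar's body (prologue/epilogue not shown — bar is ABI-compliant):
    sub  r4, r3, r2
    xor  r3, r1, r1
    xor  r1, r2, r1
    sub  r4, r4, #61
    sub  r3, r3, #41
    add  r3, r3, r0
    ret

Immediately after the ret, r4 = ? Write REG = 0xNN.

REG = 0xe8

prologue: push r1 -> mem[0xab]=0x74, sp=0xab
body[0] sub  r4, r3, r2 -> r4=0x25
body[1] xor  r3, r1, r1 -> r3=0x00
body[2] xor  r1, r2, r1 -> r1=0x6b
body[3] sub  r4, r4, #61 -> r4=0xe8
body[4] sub  r3, r3, #41 -> r3=0xd7
body[5] add  r3, r3, r0 -> r3=0x18
epilogue: pop r1=0x74, sp=0xac
r4 is caller-saved -> body value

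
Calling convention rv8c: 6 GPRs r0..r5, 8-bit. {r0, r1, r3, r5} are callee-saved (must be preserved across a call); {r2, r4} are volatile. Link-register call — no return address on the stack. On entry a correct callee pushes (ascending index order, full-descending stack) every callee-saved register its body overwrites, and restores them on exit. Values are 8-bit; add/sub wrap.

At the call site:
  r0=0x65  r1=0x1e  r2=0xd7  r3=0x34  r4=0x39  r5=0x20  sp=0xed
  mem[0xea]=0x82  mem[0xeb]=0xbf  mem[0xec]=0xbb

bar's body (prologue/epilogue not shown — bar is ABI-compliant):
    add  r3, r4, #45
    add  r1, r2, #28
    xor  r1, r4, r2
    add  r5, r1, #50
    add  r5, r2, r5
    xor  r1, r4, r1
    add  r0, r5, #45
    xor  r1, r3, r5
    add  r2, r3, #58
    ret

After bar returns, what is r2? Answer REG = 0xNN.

prologue: push r0 → mem[0xec]=0x65, sp=0xec
prologue: push r1 → mem[0xeb]=0x1e, sp=0xeb
prologue: push r3 → mem[0xea]=0x34, sp=0xea
prologue: push r5 → mem[0xe9]=0x20, sp=0xe9
body[0] add  r3, r4, #45 → r3=0x66
body[1] add  r1, r2, #28 → r1=0xf3
body[2] xor  r1, r4, r2 → r1=0xee
body[3] add  r5, r1, #50 → r5=0x20
body[4] add  r5, r2, r5 → r5=0xf7
body[5] xor  r1, r4, r1 → r1=0xd7
body[6] add  r0, r5, #45 → r0=0x24
body[7] xor  r1, r3, r5 → r1=0x91
body[8] add  r2, r3, #58 → r2=0xa0
epilogue: pop r5=0x20, sp=0xea
epilogue: pop r3=0x34, sp=0xeb
epilogue: pop r1=0x1e, sp=0xec
epilogue: pop r0=0x65, sp=0xed
r2 is caller-saved → body value

REG = 0xa0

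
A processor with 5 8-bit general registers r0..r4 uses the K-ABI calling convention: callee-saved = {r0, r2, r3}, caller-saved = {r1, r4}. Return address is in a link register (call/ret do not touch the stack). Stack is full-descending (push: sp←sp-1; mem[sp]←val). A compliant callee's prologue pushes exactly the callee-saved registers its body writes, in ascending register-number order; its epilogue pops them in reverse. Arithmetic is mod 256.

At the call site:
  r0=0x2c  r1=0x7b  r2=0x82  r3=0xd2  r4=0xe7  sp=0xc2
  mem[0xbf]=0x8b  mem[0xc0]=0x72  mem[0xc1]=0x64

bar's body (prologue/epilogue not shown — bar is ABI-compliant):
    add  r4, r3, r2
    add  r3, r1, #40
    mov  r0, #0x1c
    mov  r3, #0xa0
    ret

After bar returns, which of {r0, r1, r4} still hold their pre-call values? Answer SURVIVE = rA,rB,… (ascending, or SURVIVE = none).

prologue: push r0 → mem[0xc1]=0x2c, sp=0xc1
prologue: push r3 → mem[0xc0]=0xd2, sp=0xc0
body[0] add  r4, r3, r2 → r4=0x54
body[1] add  r3, r1, #40 → r3=0xa3
body[2] mov  r0, #0x1c → r0=0x1c
body[3] mov  r3, #0xa0 → r3=0xa0
epilogue: pop r3=0xd2, sp=0xc1
epilogue: pop r0=0x2c, sp=0xc2
r0: callee-saved, written=True
r1: caller-saved, written=False
r4: caller-saved, written=True

SURVIVE = r0,r1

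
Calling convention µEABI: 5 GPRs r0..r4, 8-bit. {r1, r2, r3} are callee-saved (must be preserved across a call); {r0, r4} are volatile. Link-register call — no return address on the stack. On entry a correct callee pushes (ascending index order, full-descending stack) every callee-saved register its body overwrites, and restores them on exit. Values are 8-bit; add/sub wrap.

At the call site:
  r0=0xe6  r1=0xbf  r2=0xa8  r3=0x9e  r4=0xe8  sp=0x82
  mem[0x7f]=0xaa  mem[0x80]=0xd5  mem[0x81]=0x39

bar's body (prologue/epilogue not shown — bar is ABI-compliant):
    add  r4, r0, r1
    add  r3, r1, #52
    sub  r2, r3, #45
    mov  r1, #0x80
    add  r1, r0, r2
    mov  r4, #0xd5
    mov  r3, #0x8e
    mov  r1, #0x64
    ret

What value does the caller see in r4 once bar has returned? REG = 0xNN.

REG = 0xd5

prologue: push r1 → mem[0x81]=0xbf, sp=0x81
prologue: push r2 → mem[0x80]=0xa8, sp=0x80
prologue: push r3 → mem[0x7f]=0x9e, sp=0x7f
body[0] add  r4, r0, r1 → r4=0xa5
body[1] add  r3, r1, #52 → r3=0xf3
body[2] sub  r2, r3, #45 → r2=0xc6
body[3] mov  r1, #0x80 → r1=0x80
body[4] add  r1, r0, r2 → r1=0xac
body[5] mov  r4, #0xd5 → r4=0xd5
body[6] mov  r3, #0x8e → r3=0x8e
body[7] mov  r1, #0x64 → r1=0x64
epilogue: pop r3=0x9e, sp=0x80
epilogue: pop r2=0xa8, sp=0x81
epilogue: pop r1=0xbf, sp=0x82
r4 is caller-saved → body value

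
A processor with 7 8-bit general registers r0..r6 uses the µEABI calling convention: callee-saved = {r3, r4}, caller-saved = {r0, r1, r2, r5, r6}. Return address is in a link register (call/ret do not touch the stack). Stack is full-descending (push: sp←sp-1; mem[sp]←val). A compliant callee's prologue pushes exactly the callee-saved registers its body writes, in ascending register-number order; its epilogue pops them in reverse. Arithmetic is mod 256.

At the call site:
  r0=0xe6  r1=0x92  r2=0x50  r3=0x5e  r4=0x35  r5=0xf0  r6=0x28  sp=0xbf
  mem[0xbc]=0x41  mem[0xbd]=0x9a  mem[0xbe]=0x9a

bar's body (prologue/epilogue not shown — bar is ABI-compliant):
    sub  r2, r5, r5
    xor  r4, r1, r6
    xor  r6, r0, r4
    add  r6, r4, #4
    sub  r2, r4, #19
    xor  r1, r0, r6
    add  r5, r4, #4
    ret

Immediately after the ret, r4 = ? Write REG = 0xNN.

REG = 0x35

prologue: push r4 -> mem[0xbe]=0x35, sp=0xbe
body[0] sub  r2, r5, r5 -> r2=0x00
body[1] xor  r4, r1, r6 -> r4=0xba
body[2] xor  r6, r0, r4 -> r6=0x5c
body[3] add  r6, r4, #4 -> r6=0xbe
body[4] sub  r2, r4, #19 -> r2=0xa7
body[5] xor  r1, r0, r6 -> r1=0x58
body[6] add  r5, r4, #4 -> r5=0xbe
epilogue: pop r4=0x35, sp=0xbf
r4 is callee-saved -> restored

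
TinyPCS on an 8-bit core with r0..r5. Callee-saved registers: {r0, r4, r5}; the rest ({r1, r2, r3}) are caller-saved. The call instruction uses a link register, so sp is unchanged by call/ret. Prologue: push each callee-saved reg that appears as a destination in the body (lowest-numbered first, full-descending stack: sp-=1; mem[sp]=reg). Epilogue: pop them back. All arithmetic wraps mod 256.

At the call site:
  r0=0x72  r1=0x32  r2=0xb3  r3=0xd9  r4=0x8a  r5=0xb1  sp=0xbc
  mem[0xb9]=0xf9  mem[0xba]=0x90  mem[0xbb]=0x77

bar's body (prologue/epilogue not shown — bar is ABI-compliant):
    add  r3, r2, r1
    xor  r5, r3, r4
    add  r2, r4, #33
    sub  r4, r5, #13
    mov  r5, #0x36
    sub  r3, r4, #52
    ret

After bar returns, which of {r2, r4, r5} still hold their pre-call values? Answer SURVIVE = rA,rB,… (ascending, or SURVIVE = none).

prologue: push r4 -> mem[0xbb]=0x8a, sp=0xbb
prologue: push r5 -> mem[0xba]=0xb1, sp=0xba
body[0] add  r3, r2, r1 -> r3=0xe5
body[1] xor  r5, r3, r4 -> r5=0x6f
body[2] add  r2, r4, #33 -> r2=0xab
body[3] sub  r4, r5, #13 -> r4=0x62
body[4] mov  r5, #0x36 -> r5=0x36
body[5] sub  r3, r4, #52 -> r3=0x2e
epilogue: pop r5=0xb1, sp=0xbb
epilogue: pop r4=0x8a, sp=0xbc
r2: caller-saved, written=True
r4: callee-saved, written=True
r5: callee-saved, written=True

SURVIVE = r4,r5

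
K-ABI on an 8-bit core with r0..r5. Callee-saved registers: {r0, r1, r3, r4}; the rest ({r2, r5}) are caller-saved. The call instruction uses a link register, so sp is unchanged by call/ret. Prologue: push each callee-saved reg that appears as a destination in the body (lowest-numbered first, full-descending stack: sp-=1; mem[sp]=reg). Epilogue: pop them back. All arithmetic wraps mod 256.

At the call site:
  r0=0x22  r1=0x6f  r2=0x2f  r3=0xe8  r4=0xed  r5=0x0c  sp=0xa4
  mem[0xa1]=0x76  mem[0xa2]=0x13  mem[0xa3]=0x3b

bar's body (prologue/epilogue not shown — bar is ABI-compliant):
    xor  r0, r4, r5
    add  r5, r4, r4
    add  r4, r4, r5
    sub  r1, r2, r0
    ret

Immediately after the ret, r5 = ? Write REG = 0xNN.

prologue: push r0 → mem[0xa3]=0x22, sp=0xa3
prologue: push r1 → mem[0xa2]=0x6f, sp=0xa2
prologue: push r4 → mem[0xa1]=0xed, sp=0xa1
body[0] xor  r0, r4, r5 → r0=0xe1
body[1] add  r5, r4, r4 → r5=0xda
body[2] add  r4, r4, r5 → r4=0xc7
body[3] sub  r1, r2, r0 → r1=0x4e
epilogue: pop r4=0xed, sp=0xa2
epilogue: pop r1=0x6f, sp=0xa3
epilogue: pop r0=0x22, sp=0xa4
r5 is caller-saved → body value

REG = 0xda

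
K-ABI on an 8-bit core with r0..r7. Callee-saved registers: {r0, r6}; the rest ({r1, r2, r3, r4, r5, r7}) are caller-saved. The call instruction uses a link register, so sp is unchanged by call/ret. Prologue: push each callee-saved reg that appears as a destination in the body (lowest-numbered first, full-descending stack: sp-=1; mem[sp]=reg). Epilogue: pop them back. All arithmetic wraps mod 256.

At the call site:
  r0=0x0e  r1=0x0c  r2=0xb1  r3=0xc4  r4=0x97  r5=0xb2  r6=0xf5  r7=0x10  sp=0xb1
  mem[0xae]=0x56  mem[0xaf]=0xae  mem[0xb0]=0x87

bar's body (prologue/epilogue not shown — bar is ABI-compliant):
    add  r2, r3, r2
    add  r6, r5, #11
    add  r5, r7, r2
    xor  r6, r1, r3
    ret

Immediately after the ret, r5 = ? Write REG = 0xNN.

prologue: push r6 -> mem[0xb0]=0xf5, sp=0xb0
body[0] add  r2, r3, r2 -> r2=0x75
body[1] add  r6, r5, #11 -> r6=0xbd
body[2] add  r5, r7, r2 -> r5=0x85
body[3] xor  r6, r1, r3 -> r6=0xc8
epilogue: pop r6=0xf5, sp=0xb1
r5 is caller-saved -> body value

REG = 0x85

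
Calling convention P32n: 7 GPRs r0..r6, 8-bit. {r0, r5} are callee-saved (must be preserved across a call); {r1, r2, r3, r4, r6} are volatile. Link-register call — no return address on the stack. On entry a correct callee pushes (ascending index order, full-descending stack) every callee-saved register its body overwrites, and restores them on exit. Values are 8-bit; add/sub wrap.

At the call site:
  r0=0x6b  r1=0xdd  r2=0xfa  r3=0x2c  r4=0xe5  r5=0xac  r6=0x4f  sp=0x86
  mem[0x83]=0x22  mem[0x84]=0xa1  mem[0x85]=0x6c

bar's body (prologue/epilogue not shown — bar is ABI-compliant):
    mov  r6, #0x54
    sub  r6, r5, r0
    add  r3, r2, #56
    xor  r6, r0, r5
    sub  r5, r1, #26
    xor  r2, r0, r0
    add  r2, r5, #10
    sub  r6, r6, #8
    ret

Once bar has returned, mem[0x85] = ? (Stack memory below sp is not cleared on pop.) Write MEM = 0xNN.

MEM = 0xac

prologue: push r5 → mem[0x85]=0xac, sp=0x85
body[0] mov  r6, #0x54 → r6=0x54
body[1] sub  r6, r5, r0 → r6=0x41
body[2] add  r3, r2, #56 → r3=0x32
body[3] xor  r6, r0, r5 → r6=0xc7
body[4] sub  r5, r1, #26 → r5=0xc3
body[5] xor  r2, r0, r0 → r2=0x00
body[6] add  r2, r5, #10 → r2=0xcd
body[7] sub  r6, r6, #8 → r6=0xbf
epilogue: pop r5=0xac, sp=0x86
prologue pushed ['r5'] at ['0x85']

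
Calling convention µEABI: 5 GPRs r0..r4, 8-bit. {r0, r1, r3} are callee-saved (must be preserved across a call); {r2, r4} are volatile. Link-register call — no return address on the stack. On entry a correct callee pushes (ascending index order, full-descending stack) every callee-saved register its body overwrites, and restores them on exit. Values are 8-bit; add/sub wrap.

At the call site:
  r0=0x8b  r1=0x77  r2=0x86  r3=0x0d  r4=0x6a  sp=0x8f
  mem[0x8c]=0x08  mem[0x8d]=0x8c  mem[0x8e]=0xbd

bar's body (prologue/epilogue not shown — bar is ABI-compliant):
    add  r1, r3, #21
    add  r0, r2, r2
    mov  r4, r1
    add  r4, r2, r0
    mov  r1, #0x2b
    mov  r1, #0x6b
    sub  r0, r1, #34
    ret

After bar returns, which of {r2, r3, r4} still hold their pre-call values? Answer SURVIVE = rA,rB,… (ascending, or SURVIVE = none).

SURVIVE = r2,r3

prologue: push r0 -> mem[0x8e]=0x8b, sp=0x8e
prologue: push r1 -> mem[0x8d]=0x77, sp=0x8d
body[0] add  r1, r3, #21 -> r1=0x22
body[1] add  r0, r2, r2 -> r0=0x0c
body[2] mov  r4, r1 -> r4=0x22
body[3] add  r4, r2, r0 -> r4=0x92
body[4] mov  r1, #0x2b -> r1=0x2b
body[5] mov  r1, #0x6b -> r1=0x6b
body[6] sub  r0, r1, #34 -> r0=0x49
epilogue: pop r1=0x77, sp=0x8e
epilogue: pop r0=0x8b, sp=0x8f
r2: caller-saved, written=False
r3: callee-saved, written=False
r4: caller-saved, written=True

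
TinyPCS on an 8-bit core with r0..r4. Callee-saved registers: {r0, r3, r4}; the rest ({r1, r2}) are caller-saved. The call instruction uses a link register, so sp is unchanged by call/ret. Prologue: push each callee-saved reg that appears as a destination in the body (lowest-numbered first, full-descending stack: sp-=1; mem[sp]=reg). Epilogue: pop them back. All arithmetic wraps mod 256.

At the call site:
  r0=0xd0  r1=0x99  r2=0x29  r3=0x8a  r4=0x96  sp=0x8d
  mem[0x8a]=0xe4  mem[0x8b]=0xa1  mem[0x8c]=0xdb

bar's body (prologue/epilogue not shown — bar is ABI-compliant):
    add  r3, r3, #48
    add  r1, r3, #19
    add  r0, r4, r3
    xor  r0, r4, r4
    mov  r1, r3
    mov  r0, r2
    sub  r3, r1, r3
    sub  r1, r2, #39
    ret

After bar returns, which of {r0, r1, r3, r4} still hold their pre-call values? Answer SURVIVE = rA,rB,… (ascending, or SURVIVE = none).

prologue: push r0 → mem[0x8c]=0xd0, sp=0x8c
prologue: push r3 → mem[0x8b]=0x8a, sp=0x8b
body[0] add  r3, r3, #48 → r3=0xba
body[1] add  r1, r3, #19 → r1=0xcd
body[2] add  r0, r4, r3 → r0=0x50
body[3] xor  r0, r4, r4 → r0=0x00
body[4] mov  r1, r3 → r1=0xba
body[5] mov  r0, r2 → r0=0x29
body[6] sub  r3, r1, r3 → r3=0x00
body[7] sub  r1, r2, #39 → r1=0x02
epilogue: pop r3=0x8a, sp=0x8c
epilogue: pop r0=0xd0, sp=0x8d
r0: callee-saved, written=True
r1: caller-saved, written=True
r3: callee-saved, written=True
r4: callee-saved, written=False

SURVIVE = r0,r3,r4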